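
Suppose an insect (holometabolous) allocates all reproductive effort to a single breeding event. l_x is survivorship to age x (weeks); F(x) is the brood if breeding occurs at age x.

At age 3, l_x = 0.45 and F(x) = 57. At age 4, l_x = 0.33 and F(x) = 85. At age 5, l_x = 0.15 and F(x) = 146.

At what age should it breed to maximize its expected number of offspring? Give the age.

4

Expected offspring if breeding at age x = l_x × F(x):
  age 3: 0.45 × 57 = 25.650
  age 4: 0.33 × 85 = 28.050
  age 5: 0.15 × 146 = 21.900
Maximum at age 4 (28.050).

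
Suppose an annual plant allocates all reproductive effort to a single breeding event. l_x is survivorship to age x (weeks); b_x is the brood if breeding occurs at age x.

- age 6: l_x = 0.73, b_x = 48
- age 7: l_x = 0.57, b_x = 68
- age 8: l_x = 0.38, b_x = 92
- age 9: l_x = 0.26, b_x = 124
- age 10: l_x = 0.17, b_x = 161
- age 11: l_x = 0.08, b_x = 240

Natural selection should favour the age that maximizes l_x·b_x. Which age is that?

7

Expected offspring if breeding at age x = l_x × b_x:
  age 6: 0.73 × 48 = 35.040
  age 7: 0.57 × 68 = 38.760
  age 8: 0.38 × 92 = 34.960
  age 9: 0.26 × 124 = 32.240
  age 10: 0.17 × 161 = 27.370
  age 11: 0.08 × 240 = 19.200
Maximum at age 7 (38.760).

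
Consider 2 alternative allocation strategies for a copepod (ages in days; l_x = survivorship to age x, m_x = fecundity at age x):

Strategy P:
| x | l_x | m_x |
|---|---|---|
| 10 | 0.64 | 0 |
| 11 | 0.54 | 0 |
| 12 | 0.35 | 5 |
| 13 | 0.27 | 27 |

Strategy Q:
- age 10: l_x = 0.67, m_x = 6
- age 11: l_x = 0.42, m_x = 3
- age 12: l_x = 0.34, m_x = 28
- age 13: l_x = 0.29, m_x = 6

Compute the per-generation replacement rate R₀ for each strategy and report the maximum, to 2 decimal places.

16.54

Strategy P: R₀ = 0.64×0 + 0.54×0 + 0.35×5 + 0.27×27 = 9.0400
Strategy Q: R₀ = 0.67×6 + 0.42×3 + 0.34×28 + 0.29×6 = 16.5400
Highest R₀: strategy Q with 16.5400.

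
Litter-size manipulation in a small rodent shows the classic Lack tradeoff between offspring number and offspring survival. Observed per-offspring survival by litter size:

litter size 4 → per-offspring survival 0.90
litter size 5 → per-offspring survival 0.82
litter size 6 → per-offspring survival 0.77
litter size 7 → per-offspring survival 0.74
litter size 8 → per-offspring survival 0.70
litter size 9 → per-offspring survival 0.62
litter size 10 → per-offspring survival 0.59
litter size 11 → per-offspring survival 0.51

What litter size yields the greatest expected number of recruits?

10

Expected recruits = c × s(c):
  c=4: 4 × 0.90 = 3.600
  c=5: 5 × 0.82 = 4.100
  c=6: 6 × 0.77 = 4.620
  c=7: 7 × 0.74 = 5.180
  c=8: 8 × 0.70 = 5.600
  c=9: 9 × 0.62 = 5.580
  c=10: 10 × 0.59 = 5.900
  c=11: 11 × 0.51 = 5.610
Maximum at c = 10 (5.900 recruits).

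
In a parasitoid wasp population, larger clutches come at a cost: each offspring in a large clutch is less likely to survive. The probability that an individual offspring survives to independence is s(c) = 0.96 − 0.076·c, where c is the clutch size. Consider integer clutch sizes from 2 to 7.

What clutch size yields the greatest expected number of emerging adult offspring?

Expected emerging adult offspring = c × s(c):
  c=2: 2 × 0.808 = 1.616
  c=3: 3 × 0.732 = 2.196
  c=4: 4 × 0.656 = 2.624
  c=5: 5 × 0.580 = 2.900
  c=6: 6 × 0.504 = 3.024
  c=7: 7 × 0.428 = 2.996
Maximum at c = 6 (3.024 emerging adult offspring).

6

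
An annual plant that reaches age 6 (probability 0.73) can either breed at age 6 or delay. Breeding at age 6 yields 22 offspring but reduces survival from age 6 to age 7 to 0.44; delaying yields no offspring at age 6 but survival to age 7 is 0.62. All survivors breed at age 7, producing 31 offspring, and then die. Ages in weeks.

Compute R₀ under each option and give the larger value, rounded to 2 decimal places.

26.02

breed at age 6: R₀ = 0.73 × (22 + 0.44 × 31) = 0.73 × 35.6400 = 26.0172
delay to age 7: R₀ = 0.73 × (0.62 × 31) = 0.73 × 19.2200 = 14.0306
Higher: breed at age 6 (26.0172).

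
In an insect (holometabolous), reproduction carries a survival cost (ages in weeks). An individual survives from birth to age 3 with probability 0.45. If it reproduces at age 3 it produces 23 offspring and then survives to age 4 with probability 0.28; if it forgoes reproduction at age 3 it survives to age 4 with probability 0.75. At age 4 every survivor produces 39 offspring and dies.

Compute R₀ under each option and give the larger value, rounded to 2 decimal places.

15.26

breed at age 3: R₀ = 0.45 × (23 + 0.28 × 39) = 0.45 × 33.9200 = 15.2640
delay to age 4: R₀ = 0.45 × (0.75 × 39) = 0.45 × 29.2500 = 13.1625
Higher: breed at age 3 (15.2640).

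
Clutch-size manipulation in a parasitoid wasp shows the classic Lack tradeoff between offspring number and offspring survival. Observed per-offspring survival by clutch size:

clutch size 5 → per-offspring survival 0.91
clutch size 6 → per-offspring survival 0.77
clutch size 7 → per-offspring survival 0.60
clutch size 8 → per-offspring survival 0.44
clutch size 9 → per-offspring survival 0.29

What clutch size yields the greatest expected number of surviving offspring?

6

Expected surviving offspring = c × s(c):
  c=5: 5 × 0.91 = 4.550
  c=6: 6 × 0.77 = 4.620
  c=7: 7 × 0.60 = 4.200
  c=8: 8 × 0.44 = 3.520
  c=9: 9 × 0.29 = 2.610
Maximum at c = 6 (4.620 surviving offspring).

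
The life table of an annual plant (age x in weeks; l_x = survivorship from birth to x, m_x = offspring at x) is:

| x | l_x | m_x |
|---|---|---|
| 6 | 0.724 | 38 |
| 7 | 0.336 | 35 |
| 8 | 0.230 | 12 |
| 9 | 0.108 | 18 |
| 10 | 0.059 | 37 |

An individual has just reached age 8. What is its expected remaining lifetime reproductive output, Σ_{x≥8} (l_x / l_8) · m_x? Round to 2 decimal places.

29.94

l_8 = 0.230. Conditional survival from age 8 to x is l_x / l_8.
  x=8: (0.230/0.230) × 12 = 12.0000
  x=9: (0.108/0.230) × 18 = 8.4522
  x=10: (0.059/0.230) × 37 = 9.4913
Sum = 12.0000 + 8.4522 + 9.4913 = 29.9435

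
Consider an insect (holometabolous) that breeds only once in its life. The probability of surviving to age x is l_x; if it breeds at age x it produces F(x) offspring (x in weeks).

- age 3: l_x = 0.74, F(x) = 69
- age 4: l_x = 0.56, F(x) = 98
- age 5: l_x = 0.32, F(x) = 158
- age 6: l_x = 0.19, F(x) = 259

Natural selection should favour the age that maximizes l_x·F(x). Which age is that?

4

Expected offspring if breeding at age x = l_x × F(x):
  age 3: 0.74 × 69 = 51.060
  age 4: 0.56 × 98 = 54.880
  age 5: 0.32 × 158 = 50.560
  age 6: 0.19 × 259 = 49.210
Maximum at age 4 (54.880).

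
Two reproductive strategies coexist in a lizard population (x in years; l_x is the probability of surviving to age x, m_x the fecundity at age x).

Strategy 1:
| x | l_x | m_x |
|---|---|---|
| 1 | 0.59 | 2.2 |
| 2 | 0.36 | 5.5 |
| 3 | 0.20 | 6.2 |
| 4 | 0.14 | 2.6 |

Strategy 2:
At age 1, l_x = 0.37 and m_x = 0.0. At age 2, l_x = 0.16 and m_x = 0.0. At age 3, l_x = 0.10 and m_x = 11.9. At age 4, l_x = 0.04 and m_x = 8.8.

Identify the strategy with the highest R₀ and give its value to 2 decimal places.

4.88

Strategy 1: R₀ = 0.59×2.2 + 0.36×5.5 + 0.20×6.2 + 0.14×2.6 = 4.8820
Strategy 2: R₀ = 0.37×0.0 + 0.16×0.0 + 0.10×11.9 + 0.04×8.8 = 1.5420
Highest R₀: strategy 1 with 4.8820.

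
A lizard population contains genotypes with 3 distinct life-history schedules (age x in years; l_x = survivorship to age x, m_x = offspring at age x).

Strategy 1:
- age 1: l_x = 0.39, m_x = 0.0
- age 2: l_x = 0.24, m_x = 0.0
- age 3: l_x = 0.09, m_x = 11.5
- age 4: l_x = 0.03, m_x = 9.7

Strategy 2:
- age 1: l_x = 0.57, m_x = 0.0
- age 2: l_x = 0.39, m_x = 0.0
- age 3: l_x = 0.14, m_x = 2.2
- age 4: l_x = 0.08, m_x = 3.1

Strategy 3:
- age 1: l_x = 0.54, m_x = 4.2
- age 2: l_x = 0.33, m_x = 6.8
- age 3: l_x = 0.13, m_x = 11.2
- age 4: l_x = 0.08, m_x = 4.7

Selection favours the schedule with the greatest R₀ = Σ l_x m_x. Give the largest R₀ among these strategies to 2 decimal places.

Strategy 1: R₀ = 0.39×0.0 + 0.24×0.0 + 0.09×11.5 + 0.03×9.7 = 1.3260
Strategy 2: R₀ = 0.57×0.0 + 0.39×0.0 + 0.14×2.2 + 0.08×3.1 = 0.5560
Strategy 3: R₀ = 0.54×4.2 + 0.33×6.8 + 0.13×11.2 + 0.08×4.7 = 6.3440
Highest R₀: strategy 3 with 6.3440.

6.34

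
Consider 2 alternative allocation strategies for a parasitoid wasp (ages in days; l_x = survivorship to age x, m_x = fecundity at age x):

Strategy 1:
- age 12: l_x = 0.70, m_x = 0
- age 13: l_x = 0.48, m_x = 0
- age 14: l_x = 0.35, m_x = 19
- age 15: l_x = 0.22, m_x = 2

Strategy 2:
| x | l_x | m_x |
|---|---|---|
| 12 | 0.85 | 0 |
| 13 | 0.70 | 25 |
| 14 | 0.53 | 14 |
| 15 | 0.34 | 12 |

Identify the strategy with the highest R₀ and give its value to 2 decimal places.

Strategy 1: R₀ = 0.70×0 + 0.48×0 + 0.35×19 + 0.22×2 = 7.0900
Strategy 2: R₀ = 0.85×0 + 0.70×25 + 0.53×14 + 0.34×12 = 29.0000
Highest R₀: strategy 2 with 29.0000.

29.00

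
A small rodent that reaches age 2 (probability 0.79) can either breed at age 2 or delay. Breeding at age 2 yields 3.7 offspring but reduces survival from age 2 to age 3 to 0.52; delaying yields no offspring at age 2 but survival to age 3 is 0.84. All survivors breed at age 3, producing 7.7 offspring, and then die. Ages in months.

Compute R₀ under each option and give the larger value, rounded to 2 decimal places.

6.09

breed at age 2: R₀ = 0.79 × (3.7 + 0.52 × 7.7) = 0.79 × 7.7040 = 6.0862
delay to age 3: R₀ = 0.79 × (0.84 × 7.7) = 0.79 × 6.4680 = 5.1097
Higher: breed at age 2 (6.0862).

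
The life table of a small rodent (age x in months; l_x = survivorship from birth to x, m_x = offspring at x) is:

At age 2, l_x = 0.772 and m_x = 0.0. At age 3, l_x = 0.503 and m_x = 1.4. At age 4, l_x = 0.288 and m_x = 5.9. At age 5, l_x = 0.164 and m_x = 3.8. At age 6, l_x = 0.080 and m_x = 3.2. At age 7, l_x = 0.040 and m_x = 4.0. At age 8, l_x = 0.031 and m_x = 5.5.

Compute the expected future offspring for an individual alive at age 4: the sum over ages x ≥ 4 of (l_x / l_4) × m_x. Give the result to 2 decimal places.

l_4 = 0.288. Conditional survival from age 4 to x is l_x / l_4.
  x=4: (0.288/0.288) × 5.9 = 5.9000
  x=5: (0.164/0.288) × 3.8 = 2.1639
  x=6: (0.080/0.288) × 3.2 = 0.8889
  x=7: (0.040/0.288) × 4.0 = 0.5556
  x=8: (0.031/0.288) × 5.5 = 0.5920
Sum = 5.9000 + 2.1639 + 0.8889 + 0.5556 + 0.5920 = 10.1003

10.10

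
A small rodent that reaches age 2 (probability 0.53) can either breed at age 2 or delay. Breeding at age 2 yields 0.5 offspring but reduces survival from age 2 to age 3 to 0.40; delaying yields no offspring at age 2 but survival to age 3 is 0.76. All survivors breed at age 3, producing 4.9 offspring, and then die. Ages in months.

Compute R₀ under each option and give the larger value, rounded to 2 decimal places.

breed at age 2: R₀ = 0.53 × (0.5 + 0.40 × 4.9) = 0.53 × 2.4600 = 1.3038
delay to age 3: R₀ = 0.53 × (0.76 × 4.9) = 0.53 × 3.7240 = 1.9737
Higher: delay to age 3 (1.9737).

1.97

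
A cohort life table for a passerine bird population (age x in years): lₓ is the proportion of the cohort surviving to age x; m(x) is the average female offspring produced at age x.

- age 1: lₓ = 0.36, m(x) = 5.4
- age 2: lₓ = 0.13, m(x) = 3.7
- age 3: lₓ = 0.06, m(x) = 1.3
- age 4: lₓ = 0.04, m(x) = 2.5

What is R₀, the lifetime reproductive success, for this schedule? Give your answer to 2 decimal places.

R₀ = Σ lₓ m(x):
  age 1: 0.36 × 5.4 = 1.9440
  age 2: 0.13 × 3.7 = 0.4810
  age 3: 0.06 × 1.3 = 0.0780
  age 4: 0.04 × 2.5 = 0.1000
R₀ = 1.9440 + 0.4810 + 0.0780 + 0.1000 = 2.6030

2.60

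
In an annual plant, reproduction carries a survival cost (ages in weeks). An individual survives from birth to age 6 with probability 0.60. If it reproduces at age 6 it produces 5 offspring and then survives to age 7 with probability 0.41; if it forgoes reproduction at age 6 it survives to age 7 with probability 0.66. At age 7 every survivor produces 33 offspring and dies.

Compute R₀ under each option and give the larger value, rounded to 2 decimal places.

breed at age 6: R₀ = 0.60 × (5 + 0.41 × 33) = 0.60 × 18.5300 = 11.1180
delay to age 7: R₀ = 0.60 × (0.66 × 33) = 0.60 × 21.7800 = 13.0680
Higher: delay to age 7 (13.0680).

13.07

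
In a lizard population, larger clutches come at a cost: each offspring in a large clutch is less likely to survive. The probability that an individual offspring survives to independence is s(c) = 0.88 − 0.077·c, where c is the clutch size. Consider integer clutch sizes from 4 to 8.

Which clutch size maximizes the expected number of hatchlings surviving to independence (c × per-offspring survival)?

Expected hatchlings surviving to independence = c × s(c):
  c=4: 4 × 0.572 = 2.288
  c=5: 5 × 0.495 = 2.475
  c=6: 6 × 0.418 = 2.508
  c=7: 7 × 0.341 = 2.387
  c=8: 8 × 0.264 = 2.112
Maximum at c = 6 (2.508 hatchlings surviving to independence).

6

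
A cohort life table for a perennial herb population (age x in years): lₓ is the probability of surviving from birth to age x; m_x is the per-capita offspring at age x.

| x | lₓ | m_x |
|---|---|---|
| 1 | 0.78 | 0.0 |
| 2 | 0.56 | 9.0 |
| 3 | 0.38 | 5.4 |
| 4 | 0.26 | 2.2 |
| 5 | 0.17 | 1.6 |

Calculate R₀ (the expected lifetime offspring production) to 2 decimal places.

7.94

R₀ = Σ lₓ m_x:
  age 1: 0.78 × 0.0 = 0.0000
  age 2: 0.56 × 9.0 = 5.0400
  age 3: 0.38 × 5.4 = 2.0520
  age 4: 0.26 × 2.2 = 0.5720
  age 5: 0.17 × 1.6 = 0.2720
R₀ = 0.0000 + 5.0400 + 2.0520 + 0.5720 + 0.2720 = 7.9360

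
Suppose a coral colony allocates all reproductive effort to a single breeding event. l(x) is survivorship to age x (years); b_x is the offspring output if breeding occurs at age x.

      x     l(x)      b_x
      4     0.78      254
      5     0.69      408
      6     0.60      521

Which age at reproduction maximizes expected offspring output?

6

Expected offspring if breeding at age x = l(x) × b_x:
  age 4: 0.78 × 254 = 198.120
  age 5: 0.69 × 408 = 281.520
  age 6: 0.60 × 521 = 312.600
Maximum at age 6 (312.600).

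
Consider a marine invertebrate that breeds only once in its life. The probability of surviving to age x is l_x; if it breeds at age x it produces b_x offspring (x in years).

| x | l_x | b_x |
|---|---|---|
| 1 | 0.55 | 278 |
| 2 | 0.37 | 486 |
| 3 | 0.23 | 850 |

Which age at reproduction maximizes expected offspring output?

Expected offspring if breeding at age x = l_x × b_x:
  age 1: 0.55 × 278 = 152.900
  age 2: 0.37 × 486 = 179.820
  age 3: 0.23 × 850 = 195.500
Maximum at age 3 (195.500).

3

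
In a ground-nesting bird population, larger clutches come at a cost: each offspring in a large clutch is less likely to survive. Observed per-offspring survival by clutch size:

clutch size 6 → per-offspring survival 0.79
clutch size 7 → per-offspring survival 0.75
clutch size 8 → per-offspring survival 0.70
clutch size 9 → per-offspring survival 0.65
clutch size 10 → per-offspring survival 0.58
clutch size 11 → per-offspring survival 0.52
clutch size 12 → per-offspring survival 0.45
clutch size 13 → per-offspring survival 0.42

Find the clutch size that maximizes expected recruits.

9

Expected recruits = c × s(c):
  c=6: 6 × 0.79 = 4.740
  c=7: 7 × 0.75 = 5.250
  c=8: 8 × 0.70 = 5.600
  c=9: 9 × 0.65 = 5.850
  c=10: 10 × 0.58 = 5.800
  c=11: 11 × 0.52 = 5.720
  c=12: 12 × 0.45 = 5.400
  c=13: 13 × 0.42 = 5.460
Maximum at c = 9 (5.850 recruits).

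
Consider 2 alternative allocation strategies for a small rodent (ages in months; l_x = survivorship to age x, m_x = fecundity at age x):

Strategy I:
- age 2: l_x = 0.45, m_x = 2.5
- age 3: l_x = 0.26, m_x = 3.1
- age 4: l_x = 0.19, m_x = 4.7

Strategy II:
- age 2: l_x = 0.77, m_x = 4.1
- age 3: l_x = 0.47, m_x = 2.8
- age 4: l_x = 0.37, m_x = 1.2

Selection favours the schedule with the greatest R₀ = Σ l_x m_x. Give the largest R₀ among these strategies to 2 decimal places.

Strategy I: R₀ = 0.45×2.5 + 0.26×3.1 + 0.19×4.7 = 2.8240
Strategy II: R₀ = 0.77×4.1 + 0.47×2.8 + 0.37×1.2 = 4.9170
Highest R₀: strategy II with 4.9170.

4.92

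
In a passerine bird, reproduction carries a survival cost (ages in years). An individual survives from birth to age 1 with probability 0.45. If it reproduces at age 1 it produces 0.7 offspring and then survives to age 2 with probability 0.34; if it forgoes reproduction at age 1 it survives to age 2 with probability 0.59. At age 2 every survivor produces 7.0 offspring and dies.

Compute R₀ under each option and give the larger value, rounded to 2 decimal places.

breed at age 1: R₀ = 0.45 × (0.7 + 0.34 × 7.0) = 0.45 × 3.0800 = 1.3860
delay to age 2: R₀ = 0.45 × (0.59 × 7.0) = 0.45 × 4.1300 = 1.8585
Higher: delay to age 2 (1.8585).

1.86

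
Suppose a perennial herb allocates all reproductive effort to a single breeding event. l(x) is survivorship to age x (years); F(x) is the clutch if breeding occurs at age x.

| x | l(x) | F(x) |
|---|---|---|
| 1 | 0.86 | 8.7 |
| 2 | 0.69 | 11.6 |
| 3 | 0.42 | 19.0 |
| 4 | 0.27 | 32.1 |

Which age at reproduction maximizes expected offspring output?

Expected offspring if breeding at age x = l(x) × F(x):
  age 1: 0.86 × 8.7 = 7.482
  age 2: 0.69 × 11.6 = 8.004
  age 3: 0.42 × 19.0 = 7.980
  age 4: 0.27 × 32.1 = 8.667
Maximum at age 4 (8.667).

4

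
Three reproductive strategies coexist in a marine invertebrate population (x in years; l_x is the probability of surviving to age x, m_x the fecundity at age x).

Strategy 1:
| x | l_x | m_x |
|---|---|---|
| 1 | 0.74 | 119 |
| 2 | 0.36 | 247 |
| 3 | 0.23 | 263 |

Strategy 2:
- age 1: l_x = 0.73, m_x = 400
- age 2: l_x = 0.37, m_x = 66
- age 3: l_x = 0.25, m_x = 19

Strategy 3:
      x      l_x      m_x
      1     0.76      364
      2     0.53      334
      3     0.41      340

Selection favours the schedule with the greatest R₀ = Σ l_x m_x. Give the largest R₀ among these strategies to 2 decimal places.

Strategy 1: R₀ = 0.74×119 + 0.36×247 + 0.23×263 = 237.4700
Strategy 2: R₀ = 0.73×400 + 0.37×66 + 0.25×19 = 321.1700
Strategy 3: R₀ = 0.76×364 + 0.53×334 + 0.41×340 = 593.0600
Highest R₀: strategy 3 with 593.0600.

593.06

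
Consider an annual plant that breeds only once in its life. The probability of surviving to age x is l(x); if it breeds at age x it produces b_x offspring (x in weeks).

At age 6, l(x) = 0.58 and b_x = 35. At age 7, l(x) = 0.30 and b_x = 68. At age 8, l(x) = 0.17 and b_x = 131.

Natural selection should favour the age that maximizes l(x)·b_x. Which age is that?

8

Expected offspring if breeding at age x = l(x) × b_x:
  age 6: 0.58 × 35 = 20.300
  age 7: 0.30 × 68 = 20.400
  age 8: 0.17 × 131 = 22.270
Maximum at age 8 (22.270).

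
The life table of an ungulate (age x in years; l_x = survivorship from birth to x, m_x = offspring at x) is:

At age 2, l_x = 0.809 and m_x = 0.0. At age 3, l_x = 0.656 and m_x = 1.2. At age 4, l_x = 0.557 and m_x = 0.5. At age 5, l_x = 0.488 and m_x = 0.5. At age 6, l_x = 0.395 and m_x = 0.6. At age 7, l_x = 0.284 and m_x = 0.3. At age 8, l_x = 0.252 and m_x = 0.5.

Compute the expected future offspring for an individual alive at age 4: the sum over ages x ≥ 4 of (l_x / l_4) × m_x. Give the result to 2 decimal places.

1.74

l_4 = 0.557. Conditional survival from age 4 to x is l_x / l_4.
  x=4: (0.557/0.557) × 0.5 = 0.5000
  x=5: (0.488/0.557) × 0.5 = 0.4381
  x=6: (0.395/0.557) × 0.6 = 0.4255
  x=7: (0.284/0.557) × 0.3 = 0.1530
  x=8: (0.252/0.557) × 0.5 = 0.2262
Sum = 0.5000 + 0.4381 + 0.4255 + 0.1530 + 0.2262 = 1.7427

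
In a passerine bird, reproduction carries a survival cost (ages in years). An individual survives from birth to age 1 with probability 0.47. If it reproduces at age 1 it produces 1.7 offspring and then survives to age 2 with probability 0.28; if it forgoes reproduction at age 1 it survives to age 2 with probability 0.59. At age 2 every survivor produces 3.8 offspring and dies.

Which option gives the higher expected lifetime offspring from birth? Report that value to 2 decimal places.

breed at age 1: R₀ = 0.47 × (1.7 + 0.28 × 3.8) = 0.47 × 2.7640 = 1.2991
delay to age 2: R₀ = 0.47 × (0.59 × 3.8) = 0.47 × 2.2420 = 1.0537
Higher: breed at age 1 (1.2991).

1.30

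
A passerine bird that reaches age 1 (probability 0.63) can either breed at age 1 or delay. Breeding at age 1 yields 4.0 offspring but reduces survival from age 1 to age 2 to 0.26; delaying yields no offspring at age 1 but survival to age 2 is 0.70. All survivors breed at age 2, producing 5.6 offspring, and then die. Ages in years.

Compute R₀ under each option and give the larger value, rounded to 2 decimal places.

3.44

breed at age 1: R₀ = 0.63 × (4.0 + 0.26 × 5.6) = 0.63 × 5.4560 = 3.4373
delay to age 2: R₀ = 0.63 × (0.70 × 5.6) = 0.63 × 3.9200 = 2.4696
Higher: breed at age 1 (3.4373).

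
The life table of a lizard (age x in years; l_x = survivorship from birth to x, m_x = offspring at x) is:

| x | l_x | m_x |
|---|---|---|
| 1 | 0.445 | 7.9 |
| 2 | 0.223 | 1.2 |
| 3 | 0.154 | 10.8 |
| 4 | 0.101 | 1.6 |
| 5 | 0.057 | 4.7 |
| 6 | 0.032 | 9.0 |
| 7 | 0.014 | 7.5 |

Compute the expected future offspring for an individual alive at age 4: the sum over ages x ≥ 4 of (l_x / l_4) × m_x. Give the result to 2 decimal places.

8.14

l_4 = 0.101. Conditional survival from age 4 to x is l_x / l_4.
  x=4: (0.101/0.101) × 1.6 = 1.6000
  x=5: (0.057/0.101) × 4.7 = 2.6525
  x=6: (0.032/0.101) × 9.0 = 2.8515
  x=7: (0.014/0.101) × 7.5 = 1.0396
Sum = 1.6000 + 2.6525 + 2.8515 + 1.0396 = 8.1436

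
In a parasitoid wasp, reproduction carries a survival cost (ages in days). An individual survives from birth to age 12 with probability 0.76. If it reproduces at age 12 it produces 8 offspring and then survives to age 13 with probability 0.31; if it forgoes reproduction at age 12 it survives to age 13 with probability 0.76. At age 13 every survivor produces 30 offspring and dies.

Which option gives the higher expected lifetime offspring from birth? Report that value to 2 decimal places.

17.33

breed at age 12: R₀ = 0.76 × (8 + 0.31 × 30) = 0.76 × 17.3000 = 13.1480
delay to age 13: R₀ = 0.76 × (0.76 × 30) = 0.76 × 22.8000 = 17.3280
Higher: delay to age 13 (17.3280).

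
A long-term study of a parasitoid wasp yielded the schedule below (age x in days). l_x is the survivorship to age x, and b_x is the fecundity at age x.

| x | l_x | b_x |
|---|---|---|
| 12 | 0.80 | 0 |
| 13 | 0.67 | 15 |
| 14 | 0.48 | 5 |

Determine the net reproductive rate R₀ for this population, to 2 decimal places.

R₀ = Σ l_x b_x:
  age 12: 0.80 × 0 = 0.0000
  age 13: 0.67 × 15 = 10.0500
  age 14: 0.48 × 5 = 2.4000
R₀ = 0.0000 + 10.0500 + 2.4000 = 12.4500

12.45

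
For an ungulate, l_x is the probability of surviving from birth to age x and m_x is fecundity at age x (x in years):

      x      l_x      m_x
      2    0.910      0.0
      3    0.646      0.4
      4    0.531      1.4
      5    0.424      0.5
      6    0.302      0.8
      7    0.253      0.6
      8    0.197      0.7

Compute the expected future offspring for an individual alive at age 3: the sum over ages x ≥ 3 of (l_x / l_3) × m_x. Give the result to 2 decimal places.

l_3 = 0.646. Conditional survival from age 3 to x is l_x / l_3.
  x=3: (0.646/0.646) × 0.4 = 0.4000
  x=4: (0.531/0.646) × 1.4 = 1.1508
  x=5: (0.424/0.646) × 0.5 = 0.3282
  x=6: (0.302/0.646) × 0.8 = 0.3740
  x=7: (0.253/0.646) × 0.6 = 0.2350
  x=8: (0.197/0.646) × 0.7 = 0.2135
Sum = 0.4000 + 1.1508 + 0.3282 + 0.3740 + 0.2350 + 0.2135 = 2.7014

2.70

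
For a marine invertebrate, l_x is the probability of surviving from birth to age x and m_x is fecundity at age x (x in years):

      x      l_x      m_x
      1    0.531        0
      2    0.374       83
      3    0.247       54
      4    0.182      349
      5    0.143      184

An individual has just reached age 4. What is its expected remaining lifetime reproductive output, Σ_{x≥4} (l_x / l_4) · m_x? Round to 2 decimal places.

l_4 = 0.182. Conditional survival from age 4 to x is l_x / l_4.
  x=4: (0.182/0.182) × 349 = 349.0000
  x=5: (0.143/0.182) × 184 = 144.5714
Sum = 349.0000 + 144.5714 = 493.5714

493.57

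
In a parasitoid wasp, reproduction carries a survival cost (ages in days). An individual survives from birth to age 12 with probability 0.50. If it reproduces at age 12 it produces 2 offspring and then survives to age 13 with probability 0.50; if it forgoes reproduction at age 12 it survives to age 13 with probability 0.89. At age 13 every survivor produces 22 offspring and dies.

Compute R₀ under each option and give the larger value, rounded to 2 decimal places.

breed at age 12: R₀ = 0.50 × (2 + 0.50 × 22) = 0.50 × 13.0000 = 6.5000
delay to age 13: R₀ = 0.50 × (0.89 × 22) = 0.50 × 19.5800 = 9.7900
Higher: delay to age 13 (9.7900).

9.79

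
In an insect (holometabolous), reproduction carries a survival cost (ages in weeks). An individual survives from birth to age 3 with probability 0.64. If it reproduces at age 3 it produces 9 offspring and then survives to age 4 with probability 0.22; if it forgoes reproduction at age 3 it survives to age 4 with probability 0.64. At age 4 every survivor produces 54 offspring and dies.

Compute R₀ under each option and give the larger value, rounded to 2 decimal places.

breed at age 3: R₀ = 0.64 × (9 + 0.22 × 54) = 0.64 × 20.8800 = 13.3632
delay to age 4: R₀ = 0.64 × (0.64 × 54) = 0.64 × 34.5600 = 22.1184
Higher: delay to age 4 (22.1184).

22.12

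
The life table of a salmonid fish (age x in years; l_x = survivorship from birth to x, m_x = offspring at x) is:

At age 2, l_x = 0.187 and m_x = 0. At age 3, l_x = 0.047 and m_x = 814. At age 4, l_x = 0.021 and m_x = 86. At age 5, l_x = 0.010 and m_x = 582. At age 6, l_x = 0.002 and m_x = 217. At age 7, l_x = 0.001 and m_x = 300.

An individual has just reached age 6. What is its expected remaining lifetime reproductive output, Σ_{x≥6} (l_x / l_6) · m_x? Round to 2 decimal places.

367.00

l_6 = 0.002. Conditional survival from age 6 to x is l_x / l_6.
  x=6: (0.002/0.002) × 217 = 217.0000
  x=7: (0.001/0.002) × 300 = 150.0000
Sum = 217.0000 + 150.0000 = 367.0000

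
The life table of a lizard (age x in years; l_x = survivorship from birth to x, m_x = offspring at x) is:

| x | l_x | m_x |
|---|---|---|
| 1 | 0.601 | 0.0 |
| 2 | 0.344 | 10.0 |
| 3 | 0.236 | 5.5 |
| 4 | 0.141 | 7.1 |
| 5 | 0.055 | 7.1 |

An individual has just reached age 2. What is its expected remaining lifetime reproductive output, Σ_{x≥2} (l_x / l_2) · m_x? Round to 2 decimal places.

l_2 = 0.344. Conditional survival from age 2 to x is l_x / l_2.
  x=2: (0.344/0.344) × 10.0 = 10.0000
  x=3: (0.236/0.344) × 5.5 = 3.7733
  x=4: (0.141/0.344) × 7.1 = 2.9102
  x=5: (0.055/0.344) × 7.1 = 1.1352
Sum = 10.0000 + 3.7733 + 2.9102 + 1.1352 = 17.8186

17.82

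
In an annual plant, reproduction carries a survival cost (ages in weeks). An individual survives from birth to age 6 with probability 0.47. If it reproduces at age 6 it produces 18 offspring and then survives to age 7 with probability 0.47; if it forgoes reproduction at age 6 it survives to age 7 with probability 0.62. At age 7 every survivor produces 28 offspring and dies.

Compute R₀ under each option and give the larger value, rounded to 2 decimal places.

14.65

breed at age 6: R₀ = 0.47 × (18 + 0.47 × 28) = 0.47 × 31.1600 = 14.6452
delay to age 7: R₀ = 0.47 × (0.62 × 28) = 0.47 × 17.3600 = 8.1592
Higher: breed at age 6 (14.6452).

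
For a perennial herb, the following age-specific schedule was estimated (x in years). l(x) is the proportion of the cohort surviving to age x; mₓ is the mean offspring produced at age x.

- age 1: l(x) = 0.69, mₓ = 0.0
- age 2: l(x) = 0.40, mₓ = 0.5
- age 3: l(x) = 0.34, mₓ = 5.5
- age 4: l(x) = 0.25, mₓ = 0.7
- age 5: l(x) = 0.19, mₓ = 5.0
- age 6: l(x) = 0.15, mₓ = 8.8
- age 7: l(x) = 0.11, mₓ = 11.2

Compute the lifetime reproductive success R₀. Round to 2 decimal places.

R₀ = Σ l(x) mₓ:
  age 1: 0.69 × 0.0 = 0.0000
  age 2: 0.40 × 0.5 = 0.2000
  age 3: 0.34 × 5.5 = 1.8700
  age 4: 0.25 × 0.7 = 0.1750
  age 5: 0.19 × 5.0 = 0.9500
  age 6: 0.15 × 8.8 = 1.3200
  age 7: 0.11 × 11.2 = 1.2320
R₀ = 0.0000 + 0.2000 + 1.8700 + 0.1750 + 0.9500 + 1.3200 + 1.2320 = 5.7470

5.75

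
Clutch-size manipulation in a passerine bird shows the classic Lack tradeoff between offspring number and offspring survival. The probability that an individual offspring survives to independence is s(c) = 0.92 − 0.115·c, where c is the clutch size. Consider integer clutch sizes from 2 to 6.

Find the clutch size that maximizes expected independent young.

Expected independent young = c × s(c):
  c=2: 2 × 0.690 = 1.380
  c=3: 3 × 0.575 = 1.725
  c=4: 4 × 0.460 = 1.840
  c=5: 5 × 0.345 = 1.725
  c=6: 6 × 0.230 = 1.380
Maximum at c = 4 (1.840 independent young).

4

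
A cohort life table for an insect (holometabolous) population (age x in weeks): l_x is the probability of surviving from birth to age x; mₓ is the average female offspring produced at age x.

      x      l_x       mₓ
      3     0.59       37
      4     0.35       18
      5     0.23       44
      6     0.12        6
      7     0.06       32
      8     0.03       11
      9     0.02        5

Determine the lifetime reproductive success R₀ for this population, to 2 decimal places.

41.32

R₀ = Σ l_x mₓ:
  age 3: 0.59 × 37 = 21.8300
  age 4: 0.35 × 18 = 6.3000
  age 5: 0.23 × 44 = 10.1200
  age 6: 0.12 × 6 = 0.7200
  age 7: 0.06 × 32 = 1.9200
  age 8: 0.03 × 11 = 0.3300
  age 9: 0.02 × 5 = 0.1000
R₀ = 21.8300 + 6.3000 + 10.1200 + 0.7200 + 1.9200 + 0.3300 + 0.1000 = 41.3200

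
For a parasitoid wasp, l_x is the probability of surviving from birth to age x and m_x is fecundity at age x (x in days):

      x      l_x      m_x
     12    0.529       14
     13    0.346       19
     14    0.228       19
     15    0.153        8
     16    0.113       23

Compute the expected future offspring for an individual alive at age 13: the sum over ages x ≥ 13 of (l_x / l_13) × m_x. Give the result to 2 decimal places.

42.57

l_13 = 0.346. Conditional survival from age 13 to x is l_x / l_13.
  x=13: (0.346/0.346) × 19 = 19.0000
  x=14: (0.228/0.346) × 19 = 12.5202
  x=15: (0.153/0.346) × 8 = 3.5376
  x=16: (0.113/0.346) × 23 = 7.5116
Sum = 19.0000 + 12.5202 + 3.5376 + 7.5116 = 42.5694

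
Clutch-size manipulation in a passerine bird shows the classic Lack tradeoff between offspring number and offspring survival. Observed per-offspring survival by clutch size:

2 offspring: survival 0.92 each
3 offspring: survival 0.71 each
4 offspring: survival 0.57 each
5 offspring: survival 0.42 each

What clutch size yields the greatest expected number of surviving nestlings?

Expected surviving nestlings = c × s(c):
  c=2: 2 × 0.92 = 1.840
  c=3: 3 × 0.71 = 2.130
  c=4: 4 × 0.57 = 2.280
  c=5: 5 × 0.42 = 2.100
Maximum at c = 4 (2.280 surviving nestlings).

4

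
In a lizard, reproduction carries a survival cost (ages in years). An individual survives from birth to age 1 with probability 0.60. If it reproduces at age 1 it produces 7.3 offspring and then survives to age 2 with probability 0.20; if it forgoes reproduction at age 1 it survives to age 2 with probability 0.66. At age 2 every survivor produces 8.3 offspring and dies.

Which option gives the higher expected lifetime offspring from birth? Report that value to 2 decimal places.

5.38

breed at age 1: R₀ = 0.60 × (7.3 + 0.20 × 8.3) = 0.60 × 8.9600 = 5.3760
delay to age 2: R₀ = 0.60 × (0.66 × 8.3) = 0.60 × 5.4780 = 3.2868
Higher: breed at age 1 (5.3760).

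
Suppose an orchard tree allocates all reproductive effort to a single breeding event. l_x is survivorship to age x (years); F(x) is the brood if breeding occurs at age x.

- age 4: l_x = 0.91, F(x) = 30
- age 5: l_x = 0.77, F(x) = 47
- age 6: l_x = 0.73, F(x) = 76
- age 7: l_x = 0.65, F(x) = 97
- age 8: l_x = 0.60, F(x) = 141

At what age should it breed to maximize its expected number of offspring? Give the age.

Expected offspring if breeding at age x = l_x × F(x):
  age 4: 0.91 × 30 = 27.300
  age 5: 0.77 × 47 = 36.190
  age 6: 0.73 × 76 = 55.480
  age 7: 0.65 × 97 = 63.050
  age 8: 0.60 × 141 = 84.600
Maximum at age 8 (84.600).

8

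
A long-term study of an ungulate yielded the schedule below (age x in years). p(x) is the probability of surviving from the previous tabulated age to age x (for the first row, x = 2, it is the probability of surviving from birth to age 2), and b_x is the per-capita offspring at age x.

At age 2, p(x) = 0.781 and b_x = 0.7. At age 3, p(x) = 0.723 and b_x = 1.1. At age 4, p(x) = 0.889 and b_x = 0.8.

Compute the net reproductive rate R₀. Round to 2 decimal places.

Survivorship from birth: l_x = p_2·p_3·…·p_x.
  l_2 = 0.78100
  l_3 = 0.56466
  l_4 = 0.50199
R₀ = Σ l_x b_x:
  age 2: 0.78100 × 0.7 = 0.5467
  age 3: 0.56466 × 1.1 = 0.6211
  age 4: 0.50199 × 0.8 = 0.4016
R₀ = 0.5467 + 0.6211 + 0.4016 = 1.5694

1.57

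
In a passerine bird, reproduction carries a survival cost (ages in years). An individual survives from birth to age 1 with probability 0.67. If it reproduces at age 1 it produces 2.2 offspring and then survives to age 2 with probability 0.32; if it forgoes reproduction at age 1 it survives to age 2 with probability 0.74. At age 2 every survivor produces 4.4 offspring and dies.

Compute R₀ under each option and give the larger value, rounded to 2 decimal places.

2.42

breed at age 1: R₀ = 0.67 × (2.2 + 0.32 × 4.4) = 0.67 × 3.6080 = 2.4174
delay to age 2: R₀ = 0.67 × (0.74 × 4.4) = 0.67 × 3.2560 = 2.1815
Higher: breed at age 1 (2.4174).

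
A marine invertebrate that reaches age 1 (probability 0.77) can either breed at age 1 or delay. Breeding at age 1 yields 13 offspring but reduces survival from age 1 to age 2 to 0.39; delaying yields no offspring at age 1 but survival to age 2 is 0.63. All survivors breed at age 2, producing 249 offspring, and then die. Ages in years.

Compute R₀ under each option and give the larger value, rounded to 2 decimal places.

breed at age 1: R₀ = 0.77 × (13 + 0.39 × 249) = 0.77 × 110.1100 = 84.7847
delay to age 2: R₀ = 0.77 × (0.63 × 249) = 0.77 × 156.8700 = 120.7899
Higher: delay to age 2 (120.7899).

120.79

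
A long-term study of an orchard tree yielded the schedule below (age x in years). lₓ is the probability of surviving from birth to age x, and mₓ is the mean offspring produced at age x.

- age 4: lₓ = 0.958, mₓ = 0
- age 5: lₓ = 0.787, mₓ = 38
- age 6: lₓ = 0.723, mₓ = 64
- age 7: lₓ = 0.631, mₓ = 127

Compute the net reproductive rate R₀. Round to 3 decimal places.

R₀ = Σ lₓ mₓ:
  age 4: 0.958 × 0 = 0.0000
  age 5: 0.787 × 38 = 29.9060
  age 6: 0.723 × 64 = 46.2720
  age 7: 0.631 × 127 = 80.1370
R₀ = 0.0000 + 29.9060 + 46.2720 + 80.1370 = 156.3150

156.315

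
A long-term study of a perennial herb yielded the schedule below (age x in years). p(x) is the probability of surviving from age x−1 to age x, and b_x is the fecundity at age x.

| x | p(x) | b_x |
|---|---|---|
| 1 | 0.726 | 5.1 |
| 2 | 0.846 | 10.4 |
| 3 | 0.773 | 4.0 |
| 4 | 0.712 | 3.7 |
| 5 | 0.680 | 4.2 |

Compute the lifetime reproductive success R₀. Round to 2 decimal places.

14.21

Survivorship from birth: l_x = p_1·p_2·…·p_x.
  l_1 = 0.72600
  l_2 = 0.61420
  l_3 = 0.47477
  l_4 = 0.33804
  l_5 = 0.22987
R₀ = Σ l_x b_x:
  age 1: 0.72600 × 5.1 = 3.7026
  age 2: 0.61420 × 10.4 = 6.3877
  age 3: 0.47477 × 4.0 = 1.8991
  age 4: 0.33804 × 3.7 = 1.2507
  age 5: 0.22987 × 4.2 = 0.9655
R₀ = 3.7026 + 6.3877 + 1.8991 + 1.2507 + 0.9655 = 14.2056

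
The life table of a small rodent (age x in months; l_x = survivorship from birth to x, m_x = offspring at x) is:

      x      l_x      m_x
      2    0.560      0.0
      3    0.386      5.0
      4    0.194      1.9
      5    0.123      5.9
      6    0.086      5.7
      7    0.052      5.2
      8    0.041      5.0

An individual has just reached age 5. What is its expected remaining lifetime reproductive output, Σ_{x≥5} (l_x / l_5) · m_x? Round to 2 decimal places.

13.75

l_5 = 0.123. Conditional survival from age 5 to x is l_x / l_5.
  x=5: (0.123/0.123) × 5.9 = 5.9000
  x=6: (0.086/0.123) × 5.7 = 3.9854
  x=7: (0.052/0.123) × 5.2 = 2.1984
  x=8: (0.041/0.123) × 5.0 = 1.6667
Sum = 5.9000 + 3.9854 + 2.1984 + 1.6667 = 13.7504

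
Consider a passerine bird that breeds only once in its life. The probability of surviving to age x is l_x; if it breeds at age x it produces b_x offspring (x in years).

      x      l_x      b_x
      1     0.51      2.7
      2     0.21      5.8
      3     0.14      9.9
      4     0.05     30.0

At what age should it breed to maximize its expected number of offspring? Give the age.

4

Expected offspring if breeding at age x = l_x × b_x:
  age 1: 0.51 × 2.7 = 1.377
  age 2: 0.21 × 5.8 = 1.218
  age 3: 0.14 × 9.9 = 1.386
  age 4: 0.05 × 30.0 = 1.500
Maximum at age 4 (1.500).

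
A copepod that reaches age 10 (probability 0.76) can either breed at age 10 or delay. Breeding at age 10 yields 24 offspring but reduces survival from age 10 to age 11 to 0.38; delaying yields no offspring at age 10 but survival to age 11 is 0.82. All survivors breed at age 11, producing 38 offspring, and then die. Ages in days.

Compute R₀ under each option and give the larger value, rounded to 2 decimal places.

breed at age 10: R₀ = 0.76 × (24 + 0.38 × 38) = 0.76 × 38.4400 = 29.2144
delay to age 11: R₀ = 0.76 × (0.82 × 38) = 0.76 × 31.1600 = 23.6816
Higher: breed at age 10 (29.2144).

29.21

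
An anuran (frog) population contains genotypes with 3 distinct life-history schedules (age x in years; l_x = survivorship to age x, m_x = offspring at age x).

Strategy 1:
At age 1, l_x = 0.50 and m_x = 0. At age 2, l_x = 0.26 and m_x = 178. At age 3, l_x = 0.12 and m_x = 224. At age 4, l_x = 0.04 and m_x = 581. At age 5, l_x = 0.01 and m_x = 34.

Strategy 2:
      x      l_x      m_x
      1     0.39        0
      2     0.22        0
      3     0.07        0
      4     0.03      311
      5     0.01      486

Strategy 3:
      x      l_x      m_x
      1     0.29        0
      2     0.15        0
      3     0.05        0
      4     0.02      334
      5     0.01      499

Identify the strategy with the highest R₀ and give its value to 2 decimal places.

Strategy 1: R₀ = 0.50×0 + 0.26×178 + 0.12×224 + 0.04×581 + 0.01×34 = 96.7400
Strategy 2: R₀ = 0.39×0 + 0.22×0 + 0.07×0 + 0.03×311 + 0.01×486 = 14.1900
Strategy 3: R₀ = 0.29×0 + 0.15×0 + 0.05×0 + 0.02×334 + 0.01×499 = 11.6700
Highest R₀: strategy 1 with 96.7400.

96.74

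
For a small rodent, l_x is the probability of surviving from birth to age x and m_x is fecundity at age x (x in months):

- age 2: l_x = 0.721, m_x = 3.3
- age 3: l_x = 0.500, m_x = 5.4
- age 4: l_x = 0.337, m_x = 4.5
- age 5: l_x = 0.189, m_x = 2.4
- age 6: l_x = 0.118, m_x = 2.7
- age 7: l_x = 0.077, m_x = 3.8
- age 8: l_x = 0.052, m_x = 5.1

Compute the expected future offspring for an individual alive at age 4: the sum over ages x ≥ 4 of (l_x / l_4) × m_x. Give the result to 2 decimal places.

8.45

l_4 = 0.337. Conditional survival from age 4 to x is l_x / l_4.
  x=4: (0.337/0.337) × 4.5 = 4.5000
  x=5: (0.189/0.337) × 2.4 = 1.3460
  x=6: (0.118/0.337) × 2.7 = 0.9454
  x=7: (0.077/0.337) × 3.8 = 0.8682
  x=8: (0.052/0.337) × 5.1 = 0.7869
Sum = 4.5000 + 1.3460 + 0.9454 + 0.8682 + 0.7869 = 8.4466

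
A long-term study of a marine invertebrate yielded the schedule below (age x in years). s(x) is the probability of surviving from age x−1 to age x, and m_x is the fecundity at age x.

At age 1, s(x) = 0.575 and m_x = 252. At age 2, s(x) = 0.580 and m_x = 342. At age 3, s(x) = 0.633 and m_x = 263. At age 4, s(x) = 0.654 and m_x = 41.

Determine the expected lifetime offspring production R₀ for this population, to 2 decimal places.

Survivorship from birth: l_x = s_1·s_2·…·s_x.
  l_1 = 0.57500
  l_2 = 0.33350
  l_3 = 0.21111
  l_4 = 0.13806
R₀ = Σ l_x m_x:
  age 1: 0.57500 × 252 = 144.9000
  age 2: 0.33350 × 342 = 114.0570
  age 3: 0.21111 × 263 = 55.5219
  age 4: 0.13806 × 41 = 5.6605
R₀ = 144.9000 + 114.0570 + 55.5219 + 5.6605 = 320.1394

320.14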